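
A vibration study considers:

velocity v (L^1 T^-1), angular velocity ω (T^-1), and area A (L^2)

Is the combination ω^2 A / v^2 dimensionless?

yes

Sum the exponent of each base dimension across the product:
  M: −2·[v]_M + 2·[ω]_M + [A]_M = −2·(0) + 2·(0) + (0) = 0
  L: −2·[v]_L + 2·[ω]_L + [A]_L = −2·(1) + 2·(0) + (2) = 0
  T: −2·[v]_T + 2·[ω]_T + [A]_T = −2·(-1) + 2·(-1) + (0) = 0
All base exponents vanish — dimensionless.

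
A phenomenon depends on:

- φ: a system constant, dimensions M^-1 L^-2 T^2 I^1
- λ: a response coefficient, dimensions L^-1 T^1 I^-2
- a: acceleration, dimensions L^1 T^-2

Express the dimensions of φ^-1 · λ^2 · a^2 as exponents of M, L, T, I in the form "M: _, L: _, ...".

Collect each base-dimension exponent across the product:
  M: −(-1) + 2·(0) + 2·(0) = 1
  L: −(-2) + 2·(-1) + 2·(1) = 2
  T: −(2) + 2·(1) + 2·(-2) = -4
  I: −(1) + 2·(-2) + 2·(0) = -5
So the dimensions are [M L² T⁻⁴ I⁻⁵].

M: 1, L: 2, T: -4, I: -5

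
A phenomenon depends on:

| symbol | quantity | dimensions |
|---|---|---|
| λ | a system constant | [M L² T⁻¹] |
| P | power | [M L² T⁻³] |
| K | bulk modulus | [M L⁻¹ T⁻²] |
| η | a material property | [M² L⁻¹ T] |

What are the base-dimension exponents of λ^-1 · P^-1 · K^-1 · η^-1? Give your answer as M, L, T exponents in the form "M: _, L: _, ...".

M: -5, L: -2, T: 5

Collect each base-dimension exponent across the product:
  M: −(1) − (1) − (1) − (2) = -5
  L: −(2) − (2) − (-1) − (-1) = -2
  T: −(-1) − (-3) − (-2) − (1) = 5
So the dimensions are [M⁻⁵ L⁻² T⁵].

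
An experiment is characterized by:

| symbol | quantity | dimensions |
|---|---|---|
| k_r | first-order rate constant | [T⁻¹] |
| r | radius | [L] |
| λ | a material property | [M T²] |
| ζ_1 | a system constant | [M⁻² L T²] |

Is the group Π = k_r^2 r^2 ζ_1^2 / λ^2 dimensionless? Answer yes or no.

Sum the exponent of each base dimension across the product:
  M: 2·[k_r]_M + 2·[r]_M − 2·[λ]_M + 2·[ζ_1]_M = 2·(0) + 2·(0) − 2·(1) + 2·(-2) = -6
  L: 2·[k_r]_L + 2·[r]_L − 2·[λ]_L + 2·[ζ_1]_L = 2·(0) + 2·(1) − 2·(0) + 2·(1) = 4
  T: 2·[k_r]_T + 2·[r]_T − 2·[λ]_T + 2·[ζ_1]_T = 2·(-1) + 2·(0) − 2·(2) + 2·(2) = -2
Net dimensions [M⁻⁶ L⁴ T⁻²] ≠ [1] — not dimensionless.

no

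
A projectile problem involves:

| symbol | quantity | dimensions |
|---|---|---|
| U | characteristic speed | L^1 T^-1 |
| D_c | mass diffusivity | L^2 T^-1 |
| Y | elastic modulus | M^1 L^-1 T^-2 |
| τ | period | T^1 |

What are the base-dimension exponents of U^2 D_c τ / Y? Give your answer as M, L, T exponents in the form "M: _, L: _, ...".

M: -1, L: 5, T: 0

Collect each base-dimension exponent across the product:
  M: 2·(0) + (0) − (1) + (0) = -1
  L: 2·(1) + (2) − (-1) + (0) = 5
  T: 2·(-1) + (-1) − (-2) + (1) = 0
So the dimensions are [M⁻¹ L⁵].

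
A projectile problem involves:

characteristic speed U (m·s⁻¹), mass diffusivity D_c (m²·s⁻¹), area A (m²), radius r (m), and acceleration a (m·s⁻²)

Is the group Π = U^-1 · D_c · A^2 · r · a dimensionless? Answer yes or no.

no

Sum the exponent of each base dimension across the product:
  L: −[U]_L + [D_c]_L + 2·[A]_L + [r]_L + [a]_L = −(1) + (2) + 2·(2) + (1) + (1) = 7
  T: −[U]_T + [D_c]_T + 2·[A]_T + [r]_T + [a]_T = −(-1) + (-1) + 2·(0) + (0) + (-2) = -2
Net dimensions [L⁷ T⁻²] ≠ [1] — not dimensionless.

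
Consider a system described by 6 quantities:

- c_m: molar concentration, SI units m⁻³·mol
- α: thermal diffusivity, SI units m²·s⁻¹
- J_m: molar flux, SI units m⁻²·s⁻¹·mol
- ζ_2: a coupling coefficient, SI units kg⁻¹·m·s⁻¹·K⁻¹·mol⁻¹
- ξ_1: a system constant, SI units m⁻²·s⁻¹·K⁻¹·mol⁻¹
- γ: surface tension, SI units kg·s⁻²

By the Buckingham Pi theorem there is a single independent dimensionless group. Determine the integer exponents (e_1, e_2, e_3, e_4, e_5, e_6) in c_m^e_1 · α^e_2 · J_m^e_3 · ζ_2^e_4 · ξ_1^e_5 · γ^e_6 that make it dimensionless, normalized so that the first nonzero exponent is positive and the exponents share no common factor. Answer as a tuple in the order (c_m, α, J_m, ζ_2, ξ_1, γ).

M: e_1·(0) + e_2·(0) + e_3·(0) + e_4·(-1) + e_5·(0) + e_6·(1) = 0
L: e_1·(-3) + e_2·(2) + e_3·(-2) + e_4·(1) + e_5·(-2) + e_6·(0) = 0
T: e_1·(0) + e_2·(-1) + e_3·(-1) + e_4·(-1) + e_5·(-1) + e_6·(-2) = 0
Θ: e_1·(0) + e_2·(0) + e_3·(0) + e_4·(-1) + e_5·(-1) + e_6·(0) = 0
N: e_1·(1) + e_2·(0) + e_3·(1) + e_4·(-1) + e_5·(-1) + e_6·(0) = 0
Solving this homogeneous linear system for the smallest-integer solution (first nonzero entry positive) gives (1, -1, -1, 1, -1, 1).

(1, -1, -1, 1, -1, 1)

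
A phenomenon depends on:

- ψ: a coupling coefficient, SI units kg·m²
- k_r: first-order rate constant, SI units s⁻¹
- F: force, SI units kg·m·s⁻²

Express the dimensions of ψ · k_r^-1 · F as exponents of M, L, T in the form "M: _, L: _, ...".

M: 2, L: 3, T: -1

Collect each base-dimension exponent across the product:
  M: (1) − (0) + (1) = 2
  L: (2) − (0) + (1) = 3
  T: (0) − (-1) + (-2) = -1
So the dimensions are [M² L³ T⁻¹].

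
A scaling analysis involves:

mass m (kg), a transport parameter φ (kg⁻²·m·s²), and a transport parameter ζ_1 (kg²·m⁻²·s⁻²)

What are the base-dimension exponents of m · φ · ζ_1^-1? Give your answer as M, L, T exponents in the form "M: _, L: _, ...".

M: -3, L: 3, T: 4

Collect each base-dimension exponent across the product:
  M: (1) + (-2) − (2) = -3
  L: (0) + (1) − (-2) = 3
  T: (0) + (2) − (-2) = 4
So the dimensions are [M⁻³ L³ T⁴].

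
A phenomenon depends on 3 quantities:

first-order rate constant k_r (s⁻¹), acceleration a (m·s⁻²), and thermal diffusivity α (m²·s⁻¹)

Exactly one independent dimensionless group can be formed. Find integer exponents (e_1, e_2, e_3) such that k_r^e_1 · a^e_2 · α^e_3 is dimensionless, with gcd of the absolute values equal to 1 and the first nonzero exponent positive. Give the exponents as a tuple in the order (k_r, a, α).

(3, -2, 1)

L: e_1·(0) + e_2·(1) + e_3·(2) = 0
T: e_1·(-1) + e_2·(-2) + e_3·(-1) = 0
Solving this homogeneous linear system for the smallest-integer solution (first nonzero entry positive) gives (3, -2, 1).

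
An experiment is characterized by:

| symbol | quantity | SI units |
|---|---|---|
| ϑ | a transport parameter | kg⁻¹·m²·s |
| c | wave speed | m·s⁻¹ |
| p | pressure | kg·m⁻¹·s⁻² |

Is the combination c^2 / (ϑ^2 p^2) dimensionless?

yes

Sum the exponent of each base dimension across the product:
  M: −2·[ϑ]_M + 2·[c]_M − 2·[p]_M = −2·(-1) + 2·(0) − 2·(1) = 0
  L: −2·[ϑ]_L + 2·[c]_L − 2·[p]_L = −2·(2) + 2·(1) − 2·(-1) = 0
  T: −2·[ϑ]_T + 2·[c]_T − 2·[p]_T = −2·(1) + 2·(-1) − 2·(-2) = 0
All base exponents vanish — dimensionless.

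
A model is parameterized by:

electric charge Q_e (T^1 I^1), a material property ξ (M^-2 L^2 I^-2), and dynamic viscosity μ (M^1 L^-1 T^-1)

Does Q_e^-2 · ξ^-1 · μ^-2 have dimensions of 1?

Sum the exponent of each base dimension across the product:
  M: −2·[Q_e]_M − [ξ]_M − 2·[μ]_M = −2·(0) − (-2) − 2·(1) = 0
  L: −2·[Q_e]_L − [ξ]_L − 2·[μ]_L = −2·(0) − (2) − 2·(-1) = 0
  T: −2·[Q_e]_T − [ξ]_T − 2·[μ]_T = −2·(1) − (0) − 2·(-1) = 0
  I: −2·[Q_e]_I − [ξ]_I − 2·[μ]_I = −2·(1) − (-2) − 2·(0) = 0
All base exponents vanish — dimensionless.

yes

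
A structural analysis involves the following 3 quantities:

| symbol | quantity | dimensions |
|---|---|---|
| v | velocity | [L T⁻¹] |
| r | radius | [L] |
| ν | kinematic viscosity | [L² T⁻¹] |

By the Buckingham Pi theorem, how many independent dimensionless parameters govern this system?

There are 3 variables and 2 base dimensions (L, T).
The dimension matrix has rank 2.
Independent dimensionless groups: 3 − 2 = 1.

1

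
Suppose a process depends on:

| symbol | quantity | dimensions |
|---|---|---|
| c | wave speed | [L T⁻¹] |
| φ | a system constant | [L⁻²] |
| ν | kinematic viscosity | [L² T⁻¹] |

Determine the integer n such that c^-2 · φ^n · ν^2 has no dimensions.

1

Balance the L exponent: (-2)·n from φ, plus −2·(1) + 2·(2) = 2 from the rest, must sum to zero.
-2n + 2 = 0, so n = 1.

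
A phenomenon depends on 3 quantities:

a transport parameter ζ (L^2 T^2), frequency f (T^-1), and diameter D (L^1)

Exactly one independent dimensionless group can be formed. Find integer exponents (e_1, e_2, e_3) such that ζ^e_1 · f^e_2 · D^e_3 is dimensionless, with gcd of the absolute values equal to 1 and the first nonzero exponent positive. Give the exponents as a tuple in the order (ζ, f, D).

L: e_1·(2) + e_2·(0) + e_3·(1) = 0
T: e_1·(2) + e_2·(-1) + e_3·(0) = 0
Solving this homogeneous linear system for the smallest-integer solution (first nonzero entry positive) gives (1, 2, -2).

(1, 2, -2)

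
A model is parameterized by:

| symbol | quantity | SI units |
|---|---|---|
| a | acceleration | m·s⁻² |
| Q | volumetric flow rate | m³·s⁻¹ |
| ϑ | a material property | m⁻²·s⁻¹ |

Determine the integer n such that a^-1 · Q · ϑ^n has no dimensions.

1

Balance the L exponent: (-2)·n from ϑ, plus −(1) + (3) = 2 from the rest, must sum to zero.
-2n + 2 = 0, so n = 1.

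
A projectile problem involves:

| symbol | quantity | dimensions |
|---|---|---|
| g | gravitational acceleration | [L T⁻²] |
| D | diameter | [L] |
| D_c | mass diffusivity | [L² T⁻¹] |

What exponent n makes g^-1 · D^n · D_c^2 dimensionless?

Balance the L exponent: (1)·n from D, plus −(1) + 2·(2) = 3 from the rest, must sum to zero.
n + 3 = 0, so n = -3.

-3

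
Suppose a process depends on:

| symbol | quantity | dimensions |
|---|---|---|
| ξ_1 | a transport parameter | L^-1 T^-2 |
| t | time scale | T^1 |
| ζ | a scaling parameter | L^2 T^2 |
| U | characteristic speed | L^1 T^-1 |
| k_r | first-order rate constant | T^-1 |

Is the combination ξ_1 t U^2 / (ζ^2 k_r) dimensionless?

Sum the exponent of each base dimension across the product:
  L: [ξ_1]_L + [t]_L − 2·[ζ]_L + 2·[U]_L − [k_r]_L = (-1) + (0) − 2·(2) + 2·(1) − (0) = -3
  T: [ξ_1]_T + [t]_T − 2·[ζ]_T + 2·[U]_T − [k_r]_T = (-2) + (1) − 2·(2) + 2·(-1) − (-1) = -6
Net dimensions [L⁻³ T⁻⁶] ≠ [1] — not dimensionless.

no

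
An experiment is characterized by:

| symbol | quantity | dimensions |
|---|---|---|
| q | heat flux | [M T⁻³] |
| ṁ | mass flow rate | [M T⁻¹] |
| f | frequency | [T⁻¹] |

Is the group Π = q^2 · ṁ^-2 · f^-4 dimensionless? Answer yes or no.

Sum the exponent of each base dimension across the product:
  M: 2·[q]_M − 2·[ṁ]_M − 4·[f]_M = 2·(1) − 2·(1) − 4·(0) = 0
  L: 2·[q]_L − 2·[ṁ]_L − 4·[f]_L = 2·(0) − 2·(0) − 4·(0) = 0
  T: 2·[q]_T − 2·[ṁ]_T − 4·[f]_T = 2·(-3) − 2·(-1) − 4·(-1) = 0
All base exponents vanish — dimensionless.

yes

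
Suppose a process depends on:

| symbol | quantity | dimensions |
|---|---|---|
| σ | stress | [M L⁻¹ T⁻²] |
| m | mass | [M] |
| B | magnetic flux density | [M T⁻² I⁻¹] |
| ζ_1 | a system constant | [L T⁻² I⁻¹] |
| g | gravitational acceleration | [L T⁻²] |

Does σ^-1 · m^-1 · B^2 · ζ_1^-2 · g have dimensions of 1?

Sum the exponent of each base dimension across the product:
  M: −[σ]_M − [m]_M + 2·[B]_M − 2·[ζ_1]_M + [g]_M = −(1) − (1) + 2·(1) − 2·(0) + (0) = 0
  L: −[σ]_L − [m]_L + 2·[B]_L − 2·[ζ_1]_L + [g]_L = −(-1) − (0) + 2·(0) − 2·(1) + (1) = 0
  T: −[σ]_T − [m]_T + 2·[B]_T − 2·[ζ_1]_T + [g]_T = −(-2) − (0) + 2·(-2) − 2·(-2) + (-2) = 0
  I: −[σ]_I − [m]_I + 2·[B]_I − 2·[ζ_1]_I + [g]_I = −(0) − (0) + 2·(-1) − 2·(-1) + (0) = 0
All base exponents vanish — dimensionless.

yes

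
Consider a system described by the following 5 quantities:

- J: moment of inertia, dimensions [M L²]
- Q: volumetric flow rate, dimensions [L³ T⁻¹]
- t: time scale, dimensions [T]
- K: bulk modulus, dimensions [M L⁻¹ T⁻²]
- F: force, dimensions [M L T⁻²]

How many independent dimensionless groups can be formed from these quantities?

2

There are 5 variables and 3 base dimensions (M, L, T).
The dimension matrix has rank 3.
Independent dimensionless groups: 5 − 3 = 2.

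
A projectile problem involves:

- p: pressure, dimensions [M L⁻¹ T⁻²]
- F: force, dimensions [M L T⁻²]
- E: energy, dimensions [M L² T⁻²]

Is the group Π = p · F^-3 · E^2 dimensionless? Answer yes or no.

yes

Sum the exponent of each base dimension across the product:
  M: [p]_M − 3·[F]_M + 2·[E]_M = (1) − 3·(1) + 2·(1) = 0
  L: [p]_L − 3·[F]_L + 2·[E]_L = (-1) − 3·(1) + 2·(2) = 0
  T: [p]_T − 3·[F]_T + 2·[E]_T = (-2) − 3·(-2) + 2·(-2) = 0
All base exponents vanish — dimensionless.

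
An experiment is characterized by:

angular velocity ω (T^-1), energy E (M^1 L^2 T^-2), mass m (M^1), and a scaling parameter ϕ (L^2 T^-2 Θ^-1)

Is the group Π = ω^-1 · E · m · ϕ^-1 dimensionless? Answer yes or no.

Sum the exponent of each base dimension across the product:
  M: −[ω]_M + [E]_M + [m]_M − [ϕ]_M = −(0) + (1) + (1) − (0) = 2
  L: −[ω]_L + [E]_L + [m]_L − [ϕ]_L = −(0) + (2) + (0) − (2) = 0
  T: −[ω]_T + [E]_T + [m]_T − [ϕ]_T = −(-1) + (-2) + (0) − (-2) = 1
  Θ: −[ω]_Θ + [E]_Θ + [m]_Θ − [ϕ]_Θ = −(0) + (0) + (0) − (-1) = 1
Net dimensions [M² T Θ] ≠ [1] — not dimensionless.

no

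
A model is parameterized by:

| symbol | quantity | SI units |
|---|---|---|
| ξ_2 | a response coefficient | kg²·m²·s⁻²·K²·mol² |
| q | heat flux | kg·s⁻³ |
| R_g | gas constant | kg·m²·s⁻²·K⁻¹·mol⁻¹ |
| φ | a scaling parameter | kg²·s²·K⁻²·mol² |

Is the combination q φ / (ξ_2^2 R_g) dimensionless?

no

Sum the exponent of each base dimension across the product:
  M: −2·[ξ_2]_M + [q]_M − [R_g]_M + [φ]_M = −2·(2) + (1) − (1) + (2) = -2
  L: −2·[ξ_2]_L + [q]_L − [R_g]_L + [φ]_L = −2·(2) + (0) − (2) + (0) = -6
  T: −2·[ξ_2]_T + [q]_T − [R_g]_T + [φ]_T = −2·(-2) + (-3) − (-2) + (2) = 5
  Θ: −2·[ξ_2]_Θ + [q]_Θ − [R_g]_Θ + [φ]_Θ = −2·(2) + (0) − (-1) + (-2) = -5
  N: −2·[ξ_2]_N + [q]_N − [R_g]_N + [φ]_N = −2·(2) + (0) − (-1) + (2) = -1
Net dimensions [M⁻² L⁻⁶ T⁵ Θ⁻⁵ N⁻¹] ≠ [1] — not dimensionless.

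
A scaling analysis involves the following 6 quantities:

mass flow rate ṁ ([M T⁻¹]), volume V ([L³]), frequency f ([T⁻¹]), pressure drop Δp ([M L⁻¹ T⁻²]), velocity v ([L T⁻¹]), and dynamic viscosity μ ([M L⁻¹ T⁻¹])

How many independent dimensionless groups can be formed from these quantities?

There are 6 variables and 3 base dimensions (M, L, T).
The dimension matrix has rank 3.
Independent dimensionless groups: 6 − 3 = 3.

3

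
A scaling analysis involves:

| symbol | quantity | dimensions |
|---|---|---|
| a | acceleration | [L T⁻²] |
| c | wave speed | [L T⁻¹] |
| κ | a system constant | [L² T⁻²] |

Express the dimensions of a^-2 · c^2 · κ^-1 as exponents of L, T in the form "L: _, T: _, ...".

L: -2, T: 4

Collect each base-dimension exponent across the product:
  L: −2·(1) + 2·(1) − (2) = -2
  T: −2·(-2) + 2·(-1) − (-2) = 4
So the dimensions are [L⁻² T⁴].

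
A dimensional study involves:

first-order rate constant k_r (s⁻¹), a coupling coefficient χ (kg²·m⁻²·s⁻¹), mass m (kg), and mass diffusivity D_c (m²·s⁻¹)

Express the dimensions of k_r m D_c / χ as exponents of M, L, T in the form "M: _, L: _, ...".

M: -1, L: 4, T: -1

Collect each base-dimension exponent across the product:
  M: (0) − (2) + (1) + (0) = -1
  L: (0) − (-2) + (0) + (2) = 4
  T: (-1) − (-1) + (0) + (-1) = -1
So the dimensions are [M⁻¹ L⁴ T⁻¹].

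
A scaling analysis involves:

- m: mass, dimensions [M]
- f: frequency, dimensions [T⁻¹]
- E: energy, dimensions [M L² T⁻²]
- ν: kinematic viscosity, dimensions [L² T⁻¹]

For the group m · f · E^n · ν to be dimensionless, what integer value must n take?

-1

Balance the M exponent: (1)·n from E, plus (1) + (0) + (0) = 1 from the rest, must sum to zero.
n + 1 = 0, so n = -1.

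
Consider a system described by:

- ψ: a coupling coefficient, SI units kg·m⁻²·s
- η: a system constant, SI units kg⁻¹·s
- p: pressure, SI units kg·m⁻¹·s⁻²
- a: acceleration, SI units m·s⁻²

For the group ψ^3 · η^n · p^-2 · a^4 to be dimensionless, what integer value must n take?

1

Balance the M exponent: (-1)·n from η, plus 3·(1) − 2·(1) + 4·(0) = 1 from the rest, must sum to zero.
−n + 1 = 0, so n = 1.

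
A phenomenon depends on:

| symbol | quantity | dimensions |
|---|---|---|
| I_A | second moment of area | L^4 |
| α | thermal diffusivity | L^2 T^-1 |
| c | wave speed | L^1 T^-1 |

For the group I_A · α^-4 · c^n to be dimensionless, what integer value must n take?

Balance the L exponent: (1)·n from c, plus (4) − 4·(2) = -4 from the rest, must sum to zero.
n − 4 = 0, so n = 4.

4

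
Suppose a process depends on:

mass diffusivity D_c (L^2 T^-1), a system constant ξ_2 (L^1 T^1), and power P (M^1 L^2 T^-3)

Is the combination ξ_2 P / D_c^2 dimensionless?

Sum the exponent of each base dimension across the product:
  M: −2·[D_c]_M + [ξ_2]_M + [P]_M = −2·(0) + (0) + (1) = 1
  L: −2·[D_c]_L + [ξ_2]_L + [P]_L = −2·(2) + (1) + (2) = -1
  T: −2·[D_c]_T + [ξ_2]_T + [P]_T = −2·(-1) + (1) + (-3) = 0
Net dimensions [M L⁻¹] ≠ [1] — not dimensionless.

no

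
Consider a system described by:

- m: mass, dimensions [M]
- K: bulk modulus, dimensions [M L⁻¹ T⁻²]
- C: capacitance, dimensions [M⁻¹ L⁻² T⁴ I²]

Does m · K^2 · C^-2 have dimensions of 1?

Sum the exponent of each base dimension across the product:
  M: [m]_M + 2·[K]_M − 2·[C]_M = (1) + 2·(1) − 2·(-1) = 5
  L: [m]_L + 2·[K]_L − 2·[C]_L = (0) + 2·(-1) − 2·(-2) = 2
  T: [m]_T + 2·[K]_T − 2·[C]_T = (0) + 2·(-2) − 2·(4) = -12
  I: [m]_I + 2·[K]_I − 2·[C]_I = (0) + 2·(0) − 2·(2) = -4
Net dimensions [M⁵ L² T⁻¹² I⁻⁴] ≠ [1] — not dimensionless.

no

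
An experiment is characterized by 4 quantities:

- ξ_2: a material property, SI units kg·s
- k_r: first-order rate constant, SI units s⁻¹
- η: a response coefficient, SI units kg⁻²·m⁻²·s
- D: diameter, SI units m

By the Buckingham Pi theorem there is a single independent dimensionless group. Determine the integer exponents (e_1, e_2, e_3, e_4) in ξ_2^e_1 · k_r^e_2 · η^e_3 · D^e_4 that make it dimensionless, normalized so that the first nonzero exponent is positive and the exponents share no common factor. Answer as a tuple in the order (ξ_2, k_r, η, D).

(2, 3, 1, 2)

M: e_1·(1) + e_2·(0) + e_3·(-2) + e_4·(0) = 0
L: e_1·(0) + e_2·(0) + e_3·(-2) + e_4·(1) = 0
T: e_1·(1) + e_2·(-1) + e_3·(1) + e_4·(0) = 0
Solving this homogeneous linear system for the smallest-integer solution (first nonzero entry positive) gives (2, 3, 1, 2).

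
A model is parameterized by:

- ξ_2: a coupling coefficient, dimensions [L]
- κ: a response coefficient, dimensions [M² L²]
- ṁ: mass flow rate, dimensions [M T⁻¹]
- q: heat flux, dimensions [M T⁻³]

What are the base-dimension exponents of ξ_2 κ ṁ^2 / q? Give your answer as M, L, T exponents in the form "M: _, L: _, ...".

M: 3, L: 3, T: 1

Collect each base-dimension exponent across the product:
  M: (0) + (2) + 2·(1) − (1) = 3
  L: (1) + (2) + 2·(0) − (0) = 3
  T: (0) + (0) + 2·(-1) − (-3) = 1
So the dimensions are [M³ L³ T].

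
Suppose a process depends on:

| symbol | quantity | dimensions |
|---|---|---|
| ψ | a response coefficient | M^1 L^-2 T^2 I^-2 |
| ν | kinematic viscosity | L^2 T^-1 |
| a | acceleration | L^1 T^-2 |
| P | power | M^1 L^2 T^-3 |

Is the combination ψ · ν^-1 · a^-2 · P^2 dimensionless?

no

Sum the exponent of each base dimension across the product:
  M: [ψ]_M − [ν]_M − 2·[a]_M + 2·[P]_M = (1) − (0) − 2·(0) + 2·(1) = 3
  L: [ψ]_L − [ν]_L − 2·[a]_L + 2·[P]_L = (-2) − (2) − 2·(1) + 2·(2) = -2
  T: [ψ]_T − [ν]_T − 2·[a]_T + 2·[P]_T = (2) − (-1) − 2·(-2) + 2·(-3) = 1
  I: [ψ]_I − [ν]_I − 2·[a]_I + 2·[P]_I = (-2) − (0) − 2·(0) + 2·(0) = -2
Net dimensions [M³ L⁻² T I⁻²] ≠ [1] — not dimensionless.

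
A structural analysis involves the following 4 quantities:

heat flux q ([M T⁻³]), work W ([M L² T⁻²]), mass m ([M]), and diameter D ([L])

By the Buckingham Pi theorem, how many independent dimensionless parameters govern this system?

1

There are 4 variables and 3 base dimensions (M, L, T).
The dimension matrix has rank 3.
Independent dimensionless groups: 4 − 3 = 1.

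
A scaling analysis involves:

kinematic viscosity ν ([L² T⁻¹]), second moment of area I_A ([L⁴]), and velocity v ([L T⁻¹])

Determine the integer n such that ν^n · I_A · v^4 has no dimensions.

Balance the L exponent: (2)·n from ν, plus (4) + 4·(1) = 8 from the rest, must sum to zero.
2n + 8 = 0, so n = -4.

-4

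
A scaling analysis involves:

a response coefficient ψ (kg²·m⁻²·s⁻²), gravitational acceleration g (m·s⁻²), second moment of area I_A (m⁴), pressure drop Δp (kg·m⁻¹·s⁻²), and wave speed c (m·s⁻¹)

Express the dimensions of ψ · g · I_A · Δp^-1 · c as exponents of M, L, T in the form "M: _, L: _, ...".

Collect each base-dimension exponent across the product:
  M: (2) + (0) + (0) − (1) + (0) = 1
  L: (-2) + (1) + (4) − (-1) + (1) = 5
  T: (-2) + (-2) + (0) − (-2) + (-1) = -3
So the dimensions are [M L⁵ T⁻³].

M: 1, L: 5, T: -3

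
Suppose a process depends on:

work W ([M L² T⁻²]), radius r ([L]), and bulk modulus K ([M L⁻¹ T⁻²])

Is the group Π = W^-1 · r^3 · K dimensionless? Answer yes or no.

yes

Sum the exponent of each base dimension across the product:
  M: −[W]_M + 3·[r]_M + [K]_M = −(1) + 3·(0) + (1) = 0
  L: −[W]_L + 3·[r]_L + [K]_L = −(2) + 3·(1) + (-1) = 0
  T: −[W]_T + 3·[r]_T + [K]_T = −(-2) + 3·(0) + (-2) = 0
All base exponents vanish — dimensionless.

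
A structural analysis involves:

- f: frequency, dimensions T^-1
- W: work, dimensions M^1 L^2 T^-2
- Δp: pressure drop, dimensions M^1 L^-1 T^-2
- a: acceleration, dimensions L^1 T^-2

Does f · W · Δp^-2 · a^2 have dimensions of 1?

Sum the exponent of each base dimension across the product:
  M: [f]_M + [W]_M − 2·[Δp]_M + 2·[a]_M = (0) + (1) − 2·(1) + 2·(0) = -1
  L: [f]_L + [W]_L − 2·[Δp]_L + 2·[a]_L = (0) + (2) − 2·(-1) + 2·(1) = 6
  T: [f]_T + [W]_T − 2·[Δp]_T + 2·[a]_T = (-1) + (-2) − 2·(-2) + 2·(-2) = -3
Net dimensions [M⁻¹ L⁶ T⁻³] ≠ [1] — not dimensionless.

no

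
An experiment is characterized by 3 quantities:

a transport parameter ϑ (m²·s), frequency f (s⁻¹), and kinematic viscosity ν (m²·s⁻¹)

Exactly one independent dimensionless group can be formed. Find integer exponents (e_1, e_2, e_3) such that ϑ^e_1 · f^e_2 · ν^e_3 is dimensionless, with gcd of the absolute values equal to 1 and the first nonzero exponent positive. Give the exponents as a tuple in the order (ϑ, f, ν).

(1, 2, -1)

L: e_1·(2) + e_2·(0) + e_3·(2) = 0
T: e_1·(1) + e_2·(-1) + e_3·(-1) = 0
Solving this homogeneous linear system for the smallest-integer solution (first nonzero entry positive) gives (1, 2, -1).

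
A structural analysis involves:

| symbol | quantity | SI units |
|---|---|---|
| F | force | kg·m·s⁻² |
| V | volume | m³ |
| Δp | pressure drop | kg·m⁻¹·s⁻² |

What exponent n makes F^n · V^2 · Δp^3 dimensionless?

Balance the M exponent: (1)·n from F, plus 2·(0) + 3·(1) = 3 from the rest, must sum to zero.
n + 3 = 0, so n = -3.

-3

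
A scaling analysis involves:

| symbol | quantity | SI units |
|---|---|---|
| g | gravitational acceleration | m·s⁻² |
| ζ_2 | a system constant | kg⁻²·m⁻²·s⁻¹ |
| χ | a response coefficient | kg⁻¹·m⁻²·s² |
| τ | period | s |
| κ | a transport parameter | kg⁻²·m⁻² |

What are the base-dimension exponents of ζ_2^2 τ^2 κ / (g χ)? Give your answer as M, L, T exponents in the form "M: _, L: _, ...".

M: -5, L: -5, T: 0

Collect each base-dimension exponent across the product:
  M: −(0) + 2·(-2) − (-1) + 2·(0) + (-2) = -5
  L: −(1) + 2·(-2) − (-2) + 2·(0) + (-2) = -5
  T: −(-2) + 2·(-1) − (2) + 2·(1) + (0) = 0
So the dimensions are [M⁻⁵ L⁻⁵].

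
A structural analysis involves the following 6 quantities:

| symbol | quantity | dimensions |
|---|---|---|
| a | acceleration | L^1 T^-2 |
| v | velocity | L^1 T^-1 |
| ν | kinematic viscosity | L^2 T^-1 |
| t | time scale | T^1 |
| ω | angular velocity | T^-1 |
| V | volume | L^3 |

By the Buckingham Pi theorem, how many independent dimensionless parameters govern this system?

4

There are 6 variables and 2 base dimensions (L, T).
The dimension matrix has rank 2.
Independent dimensionless groups: 6 − 2 = 4.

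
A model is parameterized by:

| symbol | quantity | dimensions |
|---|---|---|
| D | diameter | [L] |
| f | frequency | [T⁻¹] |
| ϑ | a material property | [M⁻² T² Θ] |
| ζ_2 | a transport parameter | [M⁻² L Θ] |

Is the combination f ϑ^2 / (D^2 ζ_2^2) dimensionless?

Sum the exponent of each base dimension across the product:
  M: −2·[D]_M + [f]_M + 2·[ϑ]_M − 2·[ζ_2]_M = −2·(0) + (0) + 2·(-2) − 2·(-2) = 0
  L: −2·[D]_L + [f]_L + 2·[ϑ]_L − 2·[ζ_2]_L = −2·(1) + (0) + 2·(0) − 2·(1) = -4
  T: −2·[D]_T + [f]_T + 2·[ϑ]_T − 2·[ζ_2]_T = −2·(0) + (-1) + 2·(2) − 2·(0) = 3
  Θ: −2·[D]_Θ + [f]_Θ + 2·[ϑ]_Θ − 2·[ζ_2]_Θ = −2·(0) + (0) + 2·(1) − 2·(1) = 0
Net dimensions [L⁻⁴ T³] ≠ [1] — not dimensionless.

no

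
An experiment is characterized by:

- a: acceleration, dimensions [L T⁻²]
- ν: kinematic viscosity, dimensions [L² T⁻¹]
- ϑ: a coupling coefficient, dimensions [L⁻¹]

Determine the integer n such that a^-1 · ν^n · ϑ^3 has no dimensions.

Balance the L exponent: (2)·n from ν, plus −(1) + 3·(-1) = -4 from the rest, must sum to zero.
2n − 4 = 0, so n = 2.

2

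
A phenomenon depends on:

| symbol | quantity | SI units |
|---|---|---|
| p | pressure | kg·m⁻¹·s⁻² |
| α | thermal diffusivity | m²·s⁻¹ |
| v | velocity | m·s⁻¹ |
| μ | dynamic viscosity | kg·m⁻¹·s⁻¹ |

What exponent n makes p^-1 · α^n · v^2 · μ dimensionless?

-1

Balance the L exponent: (2)·n from α, plus −(-1) + 2·(1) + (-1) = 2 from the rest, must sum to zero.
2n + 2 = 0, so n = -1.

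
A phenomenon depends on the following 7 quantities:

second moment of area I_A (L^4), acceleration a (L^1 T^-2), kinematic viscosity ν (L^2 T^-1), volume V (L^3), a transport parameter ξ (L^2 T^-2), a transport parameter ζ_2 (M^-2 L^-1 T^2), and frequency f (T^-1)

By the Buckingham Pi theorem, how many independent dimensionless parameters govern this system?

4

There are 7 variables and 3 base dimensions (M, L, T).
The dimension matrix has rank 3.
Independent dimensionless groups: 7 − 3 = 4.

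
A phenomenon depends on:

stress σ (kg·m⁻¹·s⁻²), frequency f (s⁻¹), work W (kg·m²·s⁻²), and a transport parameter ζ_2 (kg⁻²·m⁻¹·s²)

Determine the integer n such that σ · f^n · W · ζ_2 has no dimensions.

-2

Balance the T exponent: (-1)·n from f, plus (-2) + (-2) + (2) = -2 from the rest, must sum to zero.
−n − 2 = 0, so n = -2.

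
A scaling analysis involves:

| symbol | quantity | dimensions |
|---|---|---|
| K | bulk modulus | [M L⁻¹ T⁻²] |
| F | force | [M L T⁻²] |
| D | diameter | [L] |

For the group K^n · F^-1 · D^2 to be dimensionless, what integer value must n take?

Balance the M exponent: (1)·n from K, plus −(1) + 2·(0) = -1 from the rest, must sum to zero.
n − 1 = 0, so n = 1.

1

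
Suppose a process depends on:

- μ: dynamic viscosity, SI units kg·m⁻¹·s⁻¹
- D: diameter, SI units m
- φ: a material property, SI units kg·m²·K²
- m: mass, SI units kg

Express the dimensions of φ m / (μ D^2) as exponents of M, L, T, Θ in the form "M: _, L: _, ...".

M: 1, L: 1, T: 1, Θ: 2

Collect each base-dimension exponent across the product:
  M: −(1) − 2·(0) + (1) + (1) = 1
  L: −(-1) − 2·(1) + (2) + (0) = 1
  T: −(-1) − 2·(0) + (0) + (0) = 1
  Θ: −(0) − 2·(0) + (2) + (0) = 2
So the dimensions are [M L T Θ²].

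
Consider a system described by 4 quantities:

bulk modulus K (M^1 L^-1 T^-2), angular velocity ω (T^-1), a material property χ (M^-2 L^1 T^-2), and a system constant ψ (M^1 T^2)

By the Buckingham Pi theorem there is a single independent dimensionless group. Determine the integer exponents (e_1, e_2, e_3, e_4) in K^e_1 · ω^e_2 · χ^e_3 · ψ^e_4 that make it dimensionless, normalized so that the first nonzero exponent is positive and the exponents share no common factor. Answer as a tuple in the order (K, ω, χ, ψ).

M: e_1·(1) + e_2·(0) + e_3·(-2) + e_4·(1) = 0
L: e_1·(-1) + e_2·(0) + e_3·(1) + e_4·(0) = 0
T: e_1·(-2) + e_2·(-1) + e_3·(-2) + e_4·(2) = 0
Solving this homogeneous linear system for the smallest-integer solution (first nonzero entry positive) gives (1, -2, 1, 1).

(1, -2, 1, 1)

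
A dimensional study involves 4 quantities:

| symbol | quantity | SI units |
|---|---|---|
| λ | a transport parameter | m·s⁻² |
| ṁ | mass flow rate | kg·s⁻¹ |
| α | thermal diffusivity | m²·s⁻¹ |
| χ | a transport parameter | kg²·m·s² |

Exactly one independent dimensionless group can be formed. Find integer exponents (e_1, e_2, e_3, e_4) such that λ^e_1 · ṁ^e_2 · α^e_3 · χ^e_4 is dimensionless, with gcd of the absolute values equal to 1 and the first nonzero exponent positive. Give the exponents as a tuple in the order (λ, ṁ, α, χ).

M: e_1·(0) + e_2·(1) + e_3·(0) + e_4·(2) = 0
L: e_1·(1) + e_2·(0) + e_3·(2) + e_4·(1) = 0
T: e_1·(-2) + e_2·(-1) + e_3·(-1) + e_4·(2) = 0
Solving this homogeneous linear system for the smallest-integer solution (first nonzero entry positive) gives (3, -2, -2, 1).

(3, -2, -2, 1)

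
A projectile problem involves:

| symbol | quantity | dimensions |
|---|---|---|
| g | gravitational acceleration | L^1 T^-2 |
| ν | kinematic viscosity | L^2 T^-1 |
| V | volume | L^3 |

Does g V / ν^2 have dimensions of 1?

Sum the exponent of each base dimension across the product:
  M: [g]_M − 2·[ν]_M + [V]_M = (0) − 2·(0) + (0) = 0
  L: [g]_L − 2·[ν]_L + [V]_L = (1) − 2·(2) + (3) = 0
  T: [g]_T − 2·[ν]_T + [V]_T = (-2) − 2·(-1) + (0) = 0
All base exponents vanish — dimensionless.

yes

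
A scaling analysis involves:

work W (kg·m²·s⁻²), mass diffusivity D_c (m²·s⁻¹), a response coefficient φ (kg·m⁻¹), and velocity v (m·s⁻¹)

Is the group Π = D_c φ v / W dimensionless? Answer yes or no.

yes

Sum the exponent of each base dimension across the product:
  M: −[W]_M + [D_c]_M + [φ]_M + [v]_M = −(1) + (0) + (1) + (0) = 0
  L: −[W]_L + [D_c]_L + [φ]_L + [v]_L = −(2) + (2) + (-1) + (1) = 0
  T: −[W]_T + [D_c]_T + [φ]_T + [v]_T = −(-2) + (-1) + (0) + (-1) = 0
  N: −[W]_N + [D_c]_N + [φ]_N + [v]_N = −(0) + (0) + (0) + (0) = 0
All base exponents vanish — dimensionless.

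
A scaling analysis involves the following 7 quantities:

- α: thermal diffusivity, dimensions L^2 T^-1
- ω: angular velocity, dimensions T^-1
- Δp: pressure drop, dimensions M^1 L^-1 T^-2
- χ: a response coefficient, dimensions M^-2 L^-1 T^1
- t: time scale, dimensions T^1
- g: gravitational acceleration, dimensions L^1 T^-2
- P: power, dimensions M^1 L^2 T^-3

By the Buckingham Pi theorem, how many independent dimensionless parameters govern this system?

There are 7 variables and 3 base dimensions (M, L, T).
The dimension matrix has rank 3.
Independent dimensionless groups: 7 − 3 = 4.

4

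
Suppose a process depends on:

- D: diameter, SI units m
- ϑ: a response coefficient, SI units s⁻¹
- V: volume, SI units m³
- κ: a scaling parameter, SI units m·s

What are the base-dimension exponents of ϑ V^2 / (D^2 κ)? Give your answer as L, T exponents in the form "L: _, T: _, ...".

Collect each base-dimension exponent across the product:
  L: −2·(1) + (0) + 2·(3) − (1) = 3
  T: −2·(0) + (-1) + 2·(0) − (1) = -2
So the dimensions are [L³ T⁻²].

L: 3, T: -2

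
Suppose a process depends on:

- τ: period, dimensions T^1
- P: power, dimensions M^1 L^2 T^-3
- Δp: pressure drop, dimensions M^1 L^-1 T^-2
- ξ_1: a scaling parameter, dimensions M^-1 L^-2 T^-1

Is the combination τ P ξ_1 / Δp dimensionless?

Sum the exponent of each base dimension across the product:
  M: [τ]_M + [P]_M − [Δp]_M + [ξ_1]_M = (0) + (1) − (1) + (-1) = -1
  L: [τ]_L + [P]_L − [Δp]_L + [ξ_1]_L = (0) + (2) − (-1) + (-2) = 1
  T: [τ]_T + [P]_T − [Δp]_T + [ξ_1]_T = (1) + (-3) − (-2) + (-1) = -1
Net dimensions [M⁻¹ L T⁻¹] ≠ [1] — not dimensionless.

no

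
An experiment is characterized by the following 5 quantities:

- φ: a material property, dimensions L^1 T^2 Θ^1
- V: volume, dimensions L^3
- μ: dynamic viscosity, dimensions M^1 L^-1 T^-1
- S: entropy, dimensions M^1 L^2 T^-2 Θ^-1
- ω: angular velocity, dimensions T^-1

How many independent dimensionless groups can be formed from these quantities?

1

There are 5 variables and 4 base dimensions (M, L, T, Θ).
The dimension matrix has rank 4.
Independent dimensionless groups: 5 − 4 = 1.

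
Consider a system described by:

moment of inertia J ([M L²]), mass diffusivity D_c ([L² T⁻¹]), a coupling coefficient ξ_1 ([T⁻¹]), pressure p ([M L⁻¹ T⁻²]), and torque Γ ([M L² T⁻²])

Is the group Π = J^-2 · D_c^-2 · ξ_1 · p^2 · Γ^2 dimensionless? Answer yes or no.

no

Sum the exponent of each base dimension across the product:
  M: −2·[J]_M − 2·[D_c]_M + [ξ_1]_M + 2·[p]_M + 2·[Γ]_M = −2·(1) − 2·(0) + (0) + 2·(1) + 2·(1) = 2
  L: −2·[J]_L − 2·[D_c]_L + [ξ_1]_L + 2·[p]_L + 2·[Γ]_L = −2·(2) − 2·(2) + (0) + 2·(-1) + 2·(2) = -6
  T: −2·[J]_T − 2·[D_c]_T + [ξ_1]_T + 2·[p]_T + 2·[Γ]_T = −2·(0) − 2·(-1) + (-1) + 2·(-2) + 2·(-2) = -7
Net dimensions [M² L⁻⁶ T⁻⁷] ≠ [1] — not dimensionless.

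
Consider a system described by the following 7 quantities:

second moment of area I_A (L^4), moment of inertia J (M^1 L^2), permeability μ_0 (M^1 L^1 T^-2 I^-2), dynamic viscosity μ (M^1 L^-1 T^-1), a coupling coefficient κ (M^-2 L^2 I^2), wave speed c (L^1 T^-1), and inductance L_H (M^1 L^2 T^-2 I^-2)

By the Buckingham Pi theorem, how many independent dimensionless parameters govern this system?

3

There are 7 variables and 4 base dimensions (M, L, T, I).
The dimension matrix has rank 4.
Independent dimensionless groups: 7 − 4 = 3.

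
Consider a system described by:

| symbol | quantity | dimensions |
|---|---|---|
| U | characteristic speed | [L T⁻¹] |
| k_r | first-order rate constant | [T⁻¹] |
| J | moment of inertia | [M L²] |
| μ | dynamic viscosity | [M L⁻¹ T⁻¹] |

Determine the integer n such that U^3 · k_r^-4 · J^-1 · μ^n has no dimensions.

Balance the M exponent: (1)·n from μ, plus 3·(0) − 4·(0) − (1) = -1 from the rest, must sum to zero.
n − 1 = 0, so n = 1.

1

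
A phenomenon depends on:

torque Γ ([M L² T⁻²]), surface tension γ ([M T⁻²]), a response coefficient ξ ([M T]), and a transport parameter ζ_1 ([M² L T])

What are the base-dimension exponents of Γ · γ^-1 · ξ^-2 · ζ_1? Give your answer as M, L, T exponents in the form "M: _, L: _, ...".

M: 0, L: 3, T: -1

Collect each base-dimension exponent across the product:
  M: (1) − (1) − 2·(1) + (2) = 0
  L: (2) − (0) − 2·(0) + (1) = 3
  T: (-2) − (-2) − 2·(1) + (1) = -1
So the dimensions are [L³ T⁻¹].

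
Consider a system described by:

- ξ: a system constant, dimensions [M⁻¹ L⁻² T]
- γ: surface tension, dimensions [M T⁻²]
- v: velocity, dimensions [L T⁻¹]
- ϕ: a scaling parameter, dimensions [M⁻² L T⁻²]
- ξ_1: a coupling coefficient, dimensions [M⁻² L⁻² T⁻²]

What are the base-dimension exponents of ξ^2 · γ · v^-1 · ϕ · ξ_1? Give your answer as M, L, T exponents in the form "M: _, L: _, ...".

Collect each base-dimension exponent across the product:
  M: 2·(-1) + (1) − (0) + (-2) + (-2) = -5
  L: 2·(-2) + (0) − (1) + (1) + (-2) = -6
  T: 2·(1) + (-2) − (-1) + (-2) + (-2) = -3
So the dimensions are [M⁻⁵ L⁻⁶ T⁻³].

M: -5, L: -6, T: -3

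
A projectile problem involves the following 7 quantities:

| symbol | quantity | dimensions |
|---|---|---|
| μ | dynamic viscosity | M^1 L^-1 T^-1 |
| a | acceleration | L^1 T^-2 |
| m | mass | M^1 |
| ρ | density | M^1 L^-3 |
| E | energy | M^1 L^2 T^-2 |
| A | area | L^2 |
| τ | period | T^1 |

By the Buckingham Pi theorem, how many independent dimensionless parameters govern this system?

There are 7 variables and 3 base dimensions (M, L, T).
The dimension matrix has rank 3.
Independent dimensionless groups: 7 − 3 = 4.

4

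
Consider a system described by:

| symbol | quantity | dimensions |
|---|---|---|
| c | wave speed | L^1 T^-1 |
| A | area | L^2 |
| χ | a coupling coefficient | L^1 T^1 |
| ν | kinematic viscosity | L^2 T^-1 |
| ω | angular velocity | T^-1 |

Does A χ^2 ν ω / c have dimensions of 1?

no

Sum the exponent of each base dimension across the product:
  L: −[c]_L + [A]_L + 2·[χ]_L + [ν]_L + [ω]_L = −(1) + (2) + 2·(1) + (2) + (0) = 5
  T: −[c]_T + [A]_T + 2·[χ]_T + [ν]_T + [ω]_T = −(-1) + (0) + 2·(1) + (-1) + (-1) = 1
Net dimensions [L⁵ T] ≠ [1] — not dimensionless.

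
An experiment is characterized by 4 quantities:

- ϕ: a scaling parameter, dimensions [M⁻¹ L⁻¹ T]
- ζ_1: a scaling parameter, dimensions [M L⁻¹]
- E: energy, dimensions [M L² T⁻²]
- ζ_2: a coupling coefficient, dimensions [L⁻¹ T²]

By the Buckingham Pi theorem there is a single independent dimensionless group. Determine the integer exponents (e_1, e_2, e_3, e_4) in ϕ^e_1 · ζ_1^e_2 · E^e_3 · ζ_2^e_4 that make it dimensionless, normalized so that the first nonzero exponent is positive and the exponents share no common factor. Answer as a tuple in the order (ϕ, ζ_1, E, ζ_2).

M: e_1·(-1) + e_2·(1) + e_3·(1) + e_4·(0) = 0
L: e_1·(-1) + e_2·(-1) + e_3·(2) + e_4·(-1) = 0
T: e_1·(1) + e_2·(0) + e_3·(-2) + e_4·(2) = 0
Solving this homogeneous linear system for the smallest-integer solution (first nonzero entry positive) gives (4, 1, 3, 1).

(4, 1, 3, 1)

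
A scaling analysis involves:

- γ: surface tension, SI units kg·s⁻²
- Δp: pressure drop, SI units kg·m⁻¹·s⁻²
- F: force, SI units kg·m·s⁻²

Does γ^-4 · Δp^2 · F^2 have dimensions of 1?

yes

Sum the exponent of each base dimension across the product:
  M: −4·[γ]_M + 2·[Δp]_M + 2·[F]_M = −4·(1) + 2·(1) + 2·(1) = 0
  L: −4·[γ]_L + 2·[Δp]_L + 2·[F]_L = −4·(0) + 2·(-1) + 2·(1) = 0
  T: −4·[γ]_T + 2·[Δp]_T + 2·[F]_T = −4·(-2) + 2·(-2) + 2·(-2) = 0
  Θ: −4·[γ]_Θ + 2·[Δp]_Θ + 2·[F]_Θ = −4·(0) + 2·(0) + 2·(0) = 0
All base exponents vanish — dimensionless.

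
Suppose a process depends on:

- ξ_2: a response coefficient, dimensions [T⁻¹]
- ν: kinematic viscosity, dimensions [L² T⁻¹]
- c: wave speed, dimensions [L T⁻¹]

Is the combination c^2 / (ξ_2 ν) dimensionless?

Sum the exponent of each base dimension across the product:
  L: −[ξ_2]_L − [ν]_L + 2·[c]_L = −(0) − (2) + 2·(1) = 0
  T: −[ξ_2]_T − [ν]_T + 2·[c]_T = −(-1) − (-1) + 2·(-1) = 0
All base exponents vanish — dimensionless.

yes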